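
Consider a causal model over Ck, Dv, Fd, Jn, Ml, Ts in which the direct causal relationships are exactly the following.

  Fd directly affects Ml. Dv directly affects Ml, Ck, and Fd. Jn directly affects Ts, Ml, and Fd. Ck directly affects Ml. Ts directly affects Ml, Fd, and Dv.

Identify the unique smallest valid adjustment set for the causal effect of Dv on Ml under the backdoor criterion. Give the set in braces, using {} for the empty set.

Variables eligible for adjustment (non-descendants of Dv, excluding Dv and Ml): {Jn, Ts}.
Backdoor paths from Dv to Ml:
  P1: Dv <- Ts <- Jn -> Fd -> Ml
  P2: Dv <- Ts <- Jn -> Ml
  P3: Dv <- Ts -> Fd <- Jn -> Ml
  P4: Dv <- Ts -> Fd -> Ml
  P5: Dv <- Ts -> Ml
The empty set is not sufficient: P1 (Dv <- Ts <- Jn -> Fd -> Ml) has no collider blocking it and no conditioned non-collider, so it is open.
Try {Ts}:
  P1: blocked at chain node Ts ∈ conditioning set.
  P2: blocked at chain node Ts ∈ conditioning set.
  P3: blocked at fork node Ts ∈ conditioning set.
  P4: blocked at fork node Ts ∈ conditioning set.
  P5: blocked at fork node Ts ∈ conditioning set.
{Ts} contains no descendant of Dv and blocks every backdoor path.
No other singleton works — e.g. {Jn} leaves P4 open — so {Ts} is the unique smallest valid adjustment set.

{Ts}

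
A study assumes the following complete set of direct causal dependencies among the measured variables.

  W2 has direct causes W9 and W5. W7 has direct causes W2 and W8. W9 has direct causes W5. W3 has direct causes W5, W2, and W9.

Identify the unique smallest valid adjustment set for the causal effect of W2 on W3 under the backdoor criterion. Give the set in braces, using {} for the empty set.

{W5, W9}

Variables eligible for adjustment (non-descendants of W2, excluding W2 and W3): {W5, W8, W9}.
Backdoor paths from W2 to W3:
  P1: W2 <- W5 -> W9 -> W3
  P2: W2 <- W5 -> W3
  P3: W2 <- W9 <- W5 -> W3
  P4: W2 <- W9 -> W3
The empty set is not sufficient: P1 (W2 <- W5 -> W9 -> W3) has no collider blocking it and no conditioned non-collider, so it is open.
Try {W5, W9}:
  P1: blocked at fork node W5 ∈ conditioning set.
  P2: blocked at fork node W5 ∈ conditioning set.
  P3: blocked at chain node W9 ∈ conditioning set.
  P4: blocked at fork node W9 ∈ conditioning set.
{W5, W9} contains no descendant of W2 and blocks every backdoor path.
Every element of {W5, W9} is needed (dropping W5 leaves P2 open; dropping W9 leaves P4 open), so no proper subset is valid.
Among all size-2 subsets of the eligible variables, only {W5, W9} blocks every backdoor path, so it is the unique smallest valid adjustment set.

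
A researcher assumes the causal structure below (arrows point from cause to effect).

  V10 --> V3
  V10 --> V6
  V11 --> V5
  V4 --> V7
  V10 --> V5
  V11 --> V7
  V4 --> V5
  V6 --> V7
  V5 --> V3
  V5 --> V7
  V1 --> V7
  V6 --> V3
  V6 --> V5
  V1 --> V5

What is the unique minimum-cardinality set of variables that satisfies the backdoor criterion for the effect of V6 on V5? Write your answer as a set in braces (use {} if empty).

{V10}

Variables eligible for adjustment (non-descendants of V6, excluding V6 and V5): {V1, V10, V11, V4}.
Backdoor paths from V6 to V5:
  P1: V6 <- V10 -> V5
  P2: V6 <- V10 -> V3 <- V5
The empty set is not sufficient: P1 (V6 <- V10 -> V5) has no collider blocking it and no conditioned non-collider, so it is open.
Try {V10}:
  P1: blocked at fork node V10 ∈ conditioning set.
  P2: blocked at fork node V10 ∈ conditioning set.
{V10} contains no descendant of V6 and blocks every backdoor path.
No other singleton works — e.g. {V1} leaves P1 open — so {V10} is the unique smallest valid adjustment set.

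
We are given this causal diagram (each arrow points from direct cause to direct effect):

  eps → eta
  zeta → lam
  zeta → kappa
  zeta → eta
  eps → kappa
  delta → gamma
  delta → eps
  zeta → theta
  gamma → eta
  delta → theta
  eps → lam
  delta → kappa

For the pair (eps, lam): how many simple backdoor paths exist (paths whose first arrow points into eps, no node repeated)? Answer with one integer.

A backdoor path from eps to lam is any simple undirected path whose first edge points into eps (i.e. leaves eps via a parent).
Parents of eps: {delta}.
Enumerating:
  P1: eps <- delta -> theta <- zeta -> lam
  P2: eps <- delta -> gamma -> eta <- zeta -> lam
  P3: eps <- delta -> kappa <- zeta -> lam
That exhausts the simple backdoor paths. Count: 3.

3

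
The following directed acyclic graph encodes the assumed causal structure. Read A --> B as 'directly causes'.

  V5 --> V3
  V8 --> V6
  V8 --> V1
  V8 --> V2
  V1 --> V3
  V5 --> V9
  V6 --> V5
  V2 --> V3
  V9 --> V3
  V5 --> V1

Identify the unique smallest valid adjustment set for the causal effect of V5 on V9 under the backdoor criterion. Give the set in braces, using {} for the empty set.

{}

Variables eligible for adjustment (non-descendants of V5, excluding V5 and V9): {V2, V6, V8}.
Backdoor paths from V5 to V9:
  P1: V5 <- V6 <- V8 -> V2 -> V3 <- V9
  P2: V5 <- V6 <- V8 -> V1 -> V3 <- V9
Each backdoor path contains an unconditioned collider, so every path is already blocked with the empty conditioning set:
  P1: blocked at collider V3 (neither it nor any descendant is in the conditioning set).
  P2: blocked at collider V3 (neither it nor any descendant is in the conditioning set).
The empty set is therefore the unique smallest valid set.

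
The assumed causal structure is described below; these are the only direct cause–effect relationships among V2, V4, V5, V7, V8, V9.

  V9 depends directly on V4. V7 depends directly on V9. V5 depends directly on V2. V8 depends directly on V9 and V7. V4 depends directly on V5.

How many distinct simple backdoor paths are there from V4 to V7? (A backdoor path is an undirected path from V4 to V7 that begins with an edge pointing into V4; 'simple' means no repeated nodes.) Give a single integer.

A backdoor path from V4 to V7 is any simple undirected path whose first edge points into V4 (i.e. leaves V4 via a parent).
Parents of V4: {V5}.
No simple path from any parent of V4 reaches V7 without revisiting V4, so there are no backdoor paths.

0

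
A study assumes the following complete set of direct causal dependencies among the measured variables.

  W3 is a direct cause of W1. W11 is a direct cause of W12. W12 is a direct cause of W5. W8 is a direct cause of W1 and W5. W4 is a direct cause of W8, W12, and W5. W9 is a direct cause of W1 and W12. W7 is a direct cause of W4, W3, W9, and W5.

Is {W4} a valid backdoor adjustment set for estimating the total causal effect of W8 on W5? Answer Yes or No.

Yes

Backdoor paths from W8 to W5 (paths whose first edge points into W8):
  P1: W8 <- W4 <- W7 -> W3 -> W1 <- W9 -> W12 -> W5
  P2: W8 <- W4 <- W7 -> W9 -> W12 -> W5
  P3: W8 <- W4 <- W7 -> W5
  P4: W8 <- W4 -> W12 <- W9 <- W7 -> W5
  P5: W8 <- W4 -> W12 <- W9 -> W1 <- W3 <- W7 -> W5
  P6: W8 <- W4 -> W12 -> W5
  P7: W8 <- W4 -> W5
Condition 1 (no descendant of W8 in the set): holds — descendants of W8 are {W1, W5}; none are in {W4}.
Condition 2 (every backdoor path blocked by {W4}):
  P1: blocked at chain node W4 ∈ conditioning set.
  P2: blocked at chain node W4 ∈ conditioning set.
  P3: blocked at chain node W4 ∈ conditioning set.
  P4: blocked at fork node W4 ∈ conditioning set.
  P5: blocked at fork node W4 ∈ conditioning set.
  P6: blocked at fork node W4 ∈ conditioning set.
  P7: blocked at fork node W4 ∈ conditioning set.
{W4} satisfies the backdoor criterion.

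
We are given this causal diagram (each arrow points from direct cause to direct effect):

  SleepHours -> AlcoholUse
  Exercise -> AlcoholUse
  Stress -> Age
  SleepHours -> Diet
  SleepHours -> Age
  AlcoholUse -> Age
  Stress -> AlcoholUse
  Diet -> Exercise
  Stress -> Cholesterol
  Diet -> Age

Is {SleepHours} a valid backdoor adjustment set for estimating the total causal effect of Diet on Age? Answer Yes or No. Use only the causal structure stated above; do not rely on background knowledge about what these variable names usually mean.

Backdoor paths from Diet to Age (paths whose first edge points into Diet):
  P1: Diet <- SleepHours -> AlcoholUse <- Stress -> Age
  P2: Diet <- SleepHours -> AlcoholUse -> Age
  P3: Diet <- SleepHours -> Age
Condition 1 (no descendant of Diet in the set): holds — descendants of Diet are {Age, AlcoholUse, Exercise}; none are in {SleepHours}.
Condition 2 (every backdoor path blocked by {SleepHours}):
  P1: blocked at fork node SleepHours ∈ conditioning set.
  P2: blocked at fork node SleepHours ∈ conditioning set.
  P3: blocked at fork node SleepHours ∈ conditioning set.
{SleepHours} satisfies the backdoor criterion.

Yes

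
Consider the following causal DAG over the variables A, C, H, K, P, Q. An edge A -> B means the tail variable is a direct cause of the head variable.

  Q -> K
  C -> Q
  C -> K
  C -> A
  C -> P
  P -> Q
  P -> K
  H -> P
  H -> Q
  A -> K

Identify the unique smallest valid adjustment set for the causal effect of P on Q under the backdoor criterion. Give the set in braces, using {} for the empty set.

Variables eligible for adjustment (non-descendants of P, excluding P and Q): {A, C, H}.
Backdoor paths from P to Q:
  P1: P <- C -> A -> K <- Q
  P2: P <- C -> Q
  P3: P <- C -> K <- Q
  P4: P <- H -> Q
The empty set is not sufficient: P2 (P <- C -> Q) has no collider blocking it and no conditioned non-collider, so it is open.
Try {C, H}:
  P1: blocked at fork node C ∈ conditioning set.
  P2: blocked at fork node C ∈ conditioning set.
  P3: blocked at fork node C ∈ conditioning set.
  P4: blocked at fork node H ∈ conditioning set.
{C, H} contains no descendant of P and blocks every backdoor path.
Every element of {C, H} is needed (dropping C leaves P2 open; dropping H leaves P4 open), so no proper subset is valid.
Among all size-2 subsets of the eligible variables, only {C, H} blocks every backdoor path, so it is the unique smallest valid adjustment set.

{C, H}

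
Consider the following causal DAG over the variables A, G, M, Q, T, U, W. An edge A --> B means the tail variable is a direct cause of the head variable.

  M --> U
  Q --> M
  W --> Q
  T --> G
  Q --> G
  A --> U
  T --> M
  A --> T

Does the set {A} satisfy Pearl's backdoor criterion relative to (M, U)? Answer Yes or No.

Yes

Backdoor paths from M to U (paths whose first edge points into M):
  P1: M <- Q -> G <- T <- A -> U
  P2: M <- T <- A -> U
Condition 1 (no descendant of M in the set): holds — descendants of M are {U}; none are in {A}.
Condition 2 (every backdoor path blocked by {A}):
  P1: blocked at collider G (neither it nor any descendant is in the conditioning set).
  P2: blocked at fork node A ∈ conditioning set.
{A} satisfies the backdoor criterion.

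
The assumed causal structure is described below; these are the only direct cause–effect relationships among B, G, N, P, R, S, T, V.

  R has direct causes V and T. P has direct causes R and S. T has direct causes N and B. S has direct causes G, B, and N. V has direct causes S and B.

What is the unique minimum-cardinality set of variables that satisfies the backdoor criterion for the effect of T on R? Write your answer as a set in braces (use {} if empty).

Variables eligible for adjustment (non-descendants of T, excluding T and R): {B, G, N, S, V}.
Backdoor paths from T to R:
  P1: T <- B -> S -> V -> R
  P2: T <- B -> S -> P <- R
  P3: T <- B -> V <- S -> P <- R
  P4: T <- B -> V -> R
  P5: T <- N -> S <- B -> V -> R
  P6: T <- N -> S -> V -> R
  P7: T <- N -> S -> P <- R
The empty set is not sufficient: P1 (T <- B -> S -> V -> R) has no collider blocking it and no conditioned non-collider, so it is open.
Try {V}:
  P1: blocked at chain node V ∈ conditioning set.
  P2: blocked at collider P (neither it nor any descendant is in the conditioning set).
  P3: blocked at collider P (neither it nor any descendant is in the conditioning set).
  P4: blocked at chain node V ∈ conditioning set.
  P5: blocked at chain node V ∈ conditioning set.
  P6: blocked at chain node V ∈ conditioning set.
  P7: blocked at collider P (neither it nor any descendant is in the conditioning set).
{V} contains no descendant of T and blocks every backdoor path.
No other singleton works — e.g. {B} leaves P6 open — so {V} is the unique smallest valid adjustment set.

{V}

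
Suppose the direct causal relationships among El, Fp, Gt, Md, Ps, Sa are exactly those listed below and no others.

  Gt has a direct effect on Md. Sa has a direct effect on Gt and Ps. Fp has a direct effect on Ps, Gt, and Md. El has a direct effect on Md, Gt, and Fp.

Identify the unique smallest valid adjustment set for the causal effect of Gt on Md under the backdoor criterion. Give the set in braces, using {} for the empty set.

{El, Fp}

Variables eligible for adjustment (non-descendants of Gt, excluding Gt and Md): {El, Fp, Ps, Sa}.
Backdoor paths from Gt to Md:
  P1: Gt <- El -> Fp -> Md
  P2: Gt <- El -> Md
  P3: Gt <- Sa -> Ps <- Fp <- El -> Md
  P4: Gt <- Sa -> Ps <- Fp -> Md
  P5: Gt <- Fp <- El -> Md
  P6: Gt <- Fp -> Md
The empty set is not sufficient: P1 (Gt <- El -> Fp -> Md) has no collider blocking it and no conditioned non-collider, so it is open.
Try {El, Fp}:
  P1: blocked at fork node El ∈ conditioning set.
  P2: blocked at fork node El ∈ conditioning set.
  P3: blocked at collider Ps (neither it nor any descendant is in the conditioning set).
  P4: blocked at collider Ps (neither it nor any descendant is in the conditioning set).
  P5: blocked at chain node Fp ∈ conditioning set.
  P6: blocked at fork node Fp ∈ conditioning set.
{El, Fp} contains no descendant of Gt and blocks every backdoor path.
Every element of {El, Fp} is needed (dropping El leaves P2 open; dropping Fp leaves P6 open), so no proper subset is valid.
Among all size-2 subsets of the eligible variables, only {El, Fp} blocks every backdoor path, so it is the unique smallest valid adjustment set.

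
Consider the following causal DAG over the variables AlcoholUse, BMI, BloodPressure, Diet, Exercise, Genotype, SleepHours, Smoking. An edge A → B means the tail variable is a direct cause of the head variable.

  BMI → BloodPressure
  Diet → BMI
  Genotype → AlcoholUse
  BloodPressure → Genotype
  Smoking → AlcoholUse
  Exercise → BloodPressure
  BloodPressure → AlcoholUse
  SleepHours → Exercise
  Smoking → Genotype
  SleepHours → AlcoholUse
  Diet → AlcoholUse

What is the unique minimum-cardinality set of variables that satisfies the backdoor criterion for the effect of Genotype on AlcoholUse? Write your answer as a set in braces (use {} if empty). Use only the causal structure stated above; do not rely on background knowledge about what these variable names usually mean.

Variables eligible for adjustment (non-descendants of Genotype, excluding Genotype and AlcoholUse): {BMI, BloodPressure, Diet, Exercise, SleepHours, Smoking}.
Backdoor paths from Genotype to AlcoholUse:
  P1: Genotype <- BloodPressure <- Exercise <- SleepHours -> AlcoholUse
  P2: Genotype <- BloodPressure <- BMI <- Diet -> AlcoholUse
  P3: Genotype <- BloodPressure -> AlcoholUse
  P4: Genotype <- Smoking -> AlcoholUse
The empty set is not sufficient: P1 (Genotype <- BloodPressure <- Exercise <- SleepHours -> AlcoholUse) has no collider blocking it and no conditioned non-collider, so it is open.
Try {BloodPressure, Smoking}:
  P1: blocked at chain node BloodPressure ∈ conditioning set.
  P2: blocked at chain node BloodPressure ∈ conditioning set.
  P3: blocked at fork node BloodPressure ∈ conditioning set.
  P4: blocked at fork node Smoking ∈ conditioning set.
{BloodPressure, Smoking} contains no descendant of Genotype and blocks every backdoor path.
Every element of {BloodPressure, Smoking} is needed (dropping BloodPressure leaves P1 open; dropping Smoking leaves P4 open), so no proper subset is valid.
Among all size-2 subsets of the eligible variables, only {BloodPressure, Smoking} blocks every backdoor path, so it is the unique smallest valid adjustment set.

{BloodPressure, Smoking}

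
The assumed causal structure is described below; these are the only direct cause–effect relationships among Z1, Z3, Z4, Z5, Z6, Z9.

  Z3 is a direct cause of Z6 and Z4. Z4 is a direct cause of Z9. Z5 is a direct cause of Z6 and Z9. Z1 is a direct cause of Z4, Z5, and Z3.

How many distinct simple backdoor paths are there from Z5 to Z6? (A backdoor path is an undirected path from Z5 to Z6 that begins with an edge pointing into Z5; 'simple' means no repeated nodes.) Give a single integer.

2

A backdoor path from Z5 to Z6 is any simple undirected path whose first edge points into Z5 (i.e. leaves Z5 via a parent).
Parents of Z5: {Z1}.
Enumerating:
  P1: Z5 <- Z1 -> Z3 -> Z6
  P2: Z5 <- Z1 -> Z4 <- Z3 -> Z6
That exhausts the simple backdoor paths. Count: 2.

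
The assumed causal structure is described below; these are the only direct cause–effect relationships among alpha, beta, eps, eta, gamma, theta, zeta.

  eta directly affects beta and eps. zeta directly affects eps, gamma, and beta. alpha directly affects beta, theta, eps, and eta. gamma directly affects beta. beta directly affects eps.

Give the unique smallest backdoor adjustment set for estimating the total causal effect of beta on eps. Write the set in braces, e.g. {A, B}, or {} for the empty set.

{alpha, eta, zeta}

Variables eligible for adjustment (non-descendants of beta, excluding beta and eps): {alpha, eta, gamma, theta, zeta}.
Backdoor paths from beta to eps:
  P1: beta <- alpha -> eta -> eps
  P2: beta <- alpha -> eps
  P3: beta <- zeta -> eps
  P4: beta <- gamma <- zeta -> eps
  P5: beta <- eta <- alpha -> eps
  P6: beta <- eta -> eps
The empty set is not sufficient: P1 (beta <- alpha -> eta -> eps) has no collider blocking it and no conditioned non-collider, so it is open.
Try {alpha, eta, zeta}:
  P1: blocked at fork node alpha ∈ conditioning set.
  P2: blocked at fork node alpha ∈ conditioning set.
  P3: blocked at fork node zeta ∈ conditioning set.
  P4: blocked at fork node zeta ∈ conditioning set.
  P5: blocked at chain node eta ∈ conditioning set.
  P6: blocked at fork node eta ∈ conditioning set.
{alpha, eta, zeta} contains no descendant of beta and blocks every backdoor path.
Every element of {alpha, eta, zeta} is needed (dropping alpha leaves P2 open; dropping eta leaves P6 open; dropping zeta leaves P3 open), so no proper subset is valid.
Among all size-3 subsets of the eligible variables, only {alpha, eta, zeta} blocks every backdoor path, so it is the unique smallest valid adjustment set.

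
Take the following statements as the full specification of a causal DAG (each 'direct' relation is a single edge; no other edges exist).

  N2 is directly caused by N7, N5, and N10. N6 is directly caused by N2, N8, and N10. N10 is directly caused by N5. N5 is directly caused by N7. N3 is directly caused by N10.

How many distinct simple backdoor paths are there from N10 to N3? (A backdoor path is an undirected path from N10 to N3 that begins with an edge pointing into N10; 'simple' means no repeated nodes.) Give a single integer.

0

A backdoor path from N10 to N3 is any simple undirected path whose first edge points into N10 (i.e. leaves N10 via a parent).
Parents of N10: {N5}.
No simple path from any parent of N10 reaches N3 without revisiting N10, so there are no backdoor paths.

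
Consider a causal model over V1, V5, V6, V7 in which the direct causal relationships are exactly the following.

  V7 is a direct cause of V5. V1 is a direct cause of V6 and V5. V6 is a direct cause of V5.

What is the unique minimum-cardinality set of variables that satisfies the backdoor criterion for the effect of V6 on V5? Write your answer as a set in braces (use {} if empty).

Variables eligible for adjustment (non-descendants of V6, excluding V6 and V5): {V1, V7}.
Backdoor paths from V6 to V5:
  P1: V6 <- V1 -> V5
The empty set is not sufficient: P1 (V6 <- V1 -> V5) has no collider blocking it and no conditioned non-collider, so it is open.
Try {V1}:
  P1: blocked at fork node V1 ∈ conditioning set.
{V1} contains no descendant of V6 and blocks every backdoor path.
No other singleton works — e.g. {V7} leaves P1 open — so {V1} is the unique smallest valid adjustment set.

{V1}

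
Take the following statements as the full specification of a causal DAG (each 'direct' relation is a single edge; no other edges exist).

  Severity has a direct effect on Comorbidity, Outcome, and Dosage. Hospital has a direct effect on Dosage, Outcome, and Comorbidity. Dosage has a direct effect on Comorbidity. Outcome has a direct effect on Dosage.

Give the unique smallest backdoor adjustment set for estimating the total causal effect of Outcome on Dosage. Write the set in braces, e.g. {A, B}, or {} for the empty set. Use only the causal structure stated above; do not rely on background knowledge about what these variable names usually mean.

{Hospital, Severity}

Variables eligible for adjustment (non-descendants of Outcome, excluding Outcome and Dosage): {Hospital, Severity}.
Backdoor paths from Outcome to Dosage:
  P1: Outcome <- Hospital -> Dosage
  P2: Outcome <- Hospital -> Comorbidity <- Severity -> Dosage
  P3: Outcome <- Hospital -> Comorbidity <- Dosage
  P4: Outcome <- Severity -> Dosage
  P5: Outcome <- Severity -> Comorbidity <- Hospital -> Dosage
  P6: Outcome <- Severity -> Comorbidity <- Dosage
The empty set is not sufficient: P1 (Outcome <- Hospital -> Dosage) has no collider blocking it and no conditioned non-collider, so it is open.
Try {Hospital, Severity}:
  P1: blocked at fork node Hospital ∈ conditioning set.
  P2: blocked at fork node Hospital ∈ conditioning set.
  P3: blocked at fork node Hospital ∈ conditioning set.
  P4: blocked at fork node Severity ∈ conditioning set.
  P5: blocked at fork node Severity ∈ conditioning set.
  P6: blocked at fork node Severity ∈ conditioning set.
{Hospital, Severity} contains no descendant of Outcome and blocks every backdoor path.
Every element of {Hospital, Severity} is needed (dropping Hospital leaves P1 open; dropping Severity leaves P4 open), so no proper subset is valid.
Among all size-2 subsets of the eligible variables, only {Hospital, Severity} blocks every backdoor path, so it is the unique smallest valid adjustment set.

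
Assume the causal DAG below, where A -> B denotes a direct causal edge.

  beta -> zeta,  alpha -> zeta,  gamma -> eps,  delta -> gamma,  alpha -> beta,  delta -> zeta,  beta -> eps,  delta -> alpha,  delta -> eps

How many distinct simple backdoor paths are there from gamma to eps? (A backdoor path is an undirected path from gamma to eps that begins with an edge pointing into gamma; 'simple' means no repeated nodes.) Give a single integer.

A backdoor path from gamma to eps is any simple undirected path whose first edge points into gamma (i.e. leaves gamma via a parent).
Parents of gamma: {delta}.
Enumerating:
  P1: gamma <- delta -> alpha -> beta -> eps
  P2: gamma <- delta -> alpha -> zeta <- beta -> eps
  P3: gamma <- delta -> eps
  P4: gamma <- delta -> zeta <- alpha -> beta -> eps
  P5: gamma <- delta -> zeta <- beta -> eps
That exhausts the simple backdoor paths. Count: 5.

5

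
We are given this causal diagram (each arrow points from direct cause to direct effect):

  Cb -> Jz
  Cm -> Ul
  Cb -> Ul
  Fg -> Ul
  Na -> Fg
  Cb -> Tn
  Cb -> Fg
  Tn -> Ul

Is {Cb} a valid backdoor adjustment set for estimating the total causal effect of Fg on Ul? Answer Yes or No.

Yes

Backdoor paths from Fg to Ul (paths whose first edge points into Fg):
  P1: Fg <- Cb -> Tn -> Ul
  P2: Fg <- Cb -> Ul
Condition 1 (no descendant of Fg in the set): holds — descendants of Fg are {Ul}; none are in {Cb}.
Condition 2 (every backdoor path blocked by {Cb}):
  P1: blocked at fork node Cb ∈ conditioning set.
  P2: blocked at fork node Cb ∈ conditioning set.
{Cb} satisfies the backdoor criterion.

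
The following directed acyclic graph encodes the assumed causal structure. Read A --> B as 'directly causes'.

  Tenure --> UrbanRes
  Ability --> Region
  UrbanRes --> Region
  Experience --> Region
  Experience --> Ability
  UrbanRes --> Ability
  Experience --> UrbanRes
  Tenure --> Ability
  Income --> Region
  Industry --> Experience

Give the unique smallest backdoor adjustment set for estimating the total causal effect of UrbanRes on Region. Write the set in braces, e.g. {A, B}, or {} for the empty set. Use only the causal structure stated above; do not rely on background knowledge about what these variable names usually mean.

Variables eligible for adjustment (non-descendants of UrbanRes, excluding UrbanRes and Region): {Experience, Income, Industry, Tenure}.
Backdoor paths from UrbanRes to Region:
  P1: UrbanRes <- Experience -> Ability -> Region
  P2: UrbanRes <- Experience -> Region
  P3: UrbanRes <- Tenure -> Ability <- Experience -> Region
  P4: UrbanRes <- Tenure -> Ability -> Region
The empty set is not sufficient: P1 (UrbanRes <- Experience -> Ability -> Region) has no collider blocking it and no conditioned non-collider, so it is open.
Try {Experience, Tenure}:
  P1: blocked at fork node Experience ∈ conditioning set.
  P2: blocked at fork node Experience ∈ conditioning set.
  P3: blocked at fork node Tenure ∈ conditioning set.
  P4: blocked at fork node Tenure ∈ conditioning set.
{Experience, Tenure} contains no descendant of UrbanRes and blocks every backdoor path.
Every element of {Experience, Tenure} is needed (dropping Experience leaves P1 open; dropping Tenure leaves P4 open), so no proper subset is valid.
Among all size-2 subsets of the eligible variables, only {Experience, Tenure} blocks every backdoor path, so it is the unique smallest valid adjustment set.

{Experience, Tenure}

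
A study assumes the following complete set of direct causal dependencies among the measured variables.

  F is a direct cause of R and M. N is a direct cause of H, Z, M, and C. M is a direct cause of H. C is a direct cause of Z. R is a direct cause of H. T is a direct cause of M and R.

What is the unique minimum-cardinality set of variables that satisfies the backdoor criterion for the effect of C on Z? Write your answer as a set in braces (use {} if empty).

{N}

Variables eligible for adjustment (non-descendants of C, excluding C and Z): {F, H, M, N, R, T}.
Backdoor paths from C to Z:
  P1: C <- N -> Z
The empty set is not sufficient: P1 (C <- N -> Z) has no collider blocking it and no conditioned non-collider, so it is open.
Try {N}:
  P1: blocked at fork node N ∈ conditioning set.
{N} contains no descendant of C and blocks every backdoor path.
No other singleton works — e.g. {F} leaves P1 open — so {N} is the unique smallest valid adjustment set.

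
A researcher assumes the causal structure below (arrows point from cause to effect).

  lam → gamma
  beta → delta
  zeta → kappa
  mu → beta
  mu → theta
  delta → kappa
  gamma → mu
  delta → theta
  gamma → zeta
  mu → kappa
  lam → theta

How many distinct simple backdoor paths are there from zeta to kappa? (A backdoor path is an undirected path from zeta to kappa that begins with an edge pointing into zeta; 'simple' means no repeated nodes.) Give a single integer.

7

A backdoor path from zeta to kappa is any simple undirected path whose first edge points into zeta (i.e. leaves zeta via a parent).
Parents of zeta: {gamma}.
Enumerating:
  P1: zeta <- gamma <- lam -> theta <- mu -> beta -> delta -> kappa
  P2: zeta <- gamma <- lam -> theta <- mu -> kappa
  P3: zeta <- gamma <- lam -> theta <- delta <- beta <- mu -> kappa
  P4: zeta <- gamma <- lam -> theta <- delta -> kappa
  P5: zeta <- gamma -> mu -> beta -> delta -> kappa
  P6: zeta <- gamma -> mu -> theta <- delta -> kappa
  P7: zeta <- gamma -> mu -> kappa
That exhausts the simple backdoor paths. Count: 7.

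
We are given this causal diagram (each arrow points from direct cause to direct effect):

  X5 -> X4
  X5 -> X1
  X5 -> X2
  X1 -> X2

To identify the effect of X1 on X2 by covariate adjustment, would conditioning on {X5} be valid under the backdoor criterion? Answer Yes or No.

Yes

Backdoor paths from X1 to X2 (paths whose first edge points into X1):
  P1: X1 <- X5 -> X2
Condition 1 (no descendant of X1 in the set): holds — descendants of X1 are {X2}; none are in {X5}.
Condition 2 (every backdoor path blocked by {X5}):
  P1: blocked at fork node X5 ∈ conditioning set.
{X5} satisfies the backdoor criterion.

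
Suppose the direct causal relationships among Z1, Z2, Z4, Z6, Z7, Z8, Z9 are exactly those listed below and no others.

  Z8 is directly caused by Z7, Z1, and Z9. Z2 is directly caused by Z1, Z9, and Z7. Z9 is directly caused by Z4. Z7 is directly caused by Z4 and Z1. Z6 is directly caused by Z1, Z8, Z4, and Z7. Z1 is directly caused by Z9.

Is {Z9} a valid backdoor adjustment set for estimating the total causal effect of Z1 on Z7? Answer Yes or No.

Yes

Backdoor paths from Z1 to Z7 (paths whose first edge points into Z1):
  P1: Z1 <- Z9 <- Z4 -> Z7
  P2: Z1 <- Z9 <- Z4 -> Z6 <- Z7
  P3: Z1 <- Z9 <- Z4 -> Z6 <- Z8 <- Z7
  P4: Z1 <- Z9 -> Z8 <- Z7
  P5: Z1 <- Z9 -> Z8 -> Z6 <- Z4 -> Z7
  P6: Z1 <- Z9 -> Z8 -> Z6 <- Z7
  P7: Z1 <- Z9 -> Z2 <- Z7
Condition 1 (no descendant of Z1 in the set): holds — descendants of Z1 are {Z2, Z6, Z7, Z8}; none are in {Z9}.
Condition 2 (every backdoor path blocked by {Z9}):
  P1: blocked at chain node Z9 ∈ conditioning set.
  P2: blocked at chain node Z9 ∈ conditioning set.
  P3: blocked at chain node Z9 ∈ conditioning set.
  P4: blocked at fork node Z9 ∈ conditioning set.
  P5: blocked at fork node Z9 ∈ conditioning set.
  P6: blocked at fork node Z9 ∈ conditioning set.
  P7: blocked at fork node Z9 ∈ conditioning set.
{Z9} satisfies the backdoor criterion.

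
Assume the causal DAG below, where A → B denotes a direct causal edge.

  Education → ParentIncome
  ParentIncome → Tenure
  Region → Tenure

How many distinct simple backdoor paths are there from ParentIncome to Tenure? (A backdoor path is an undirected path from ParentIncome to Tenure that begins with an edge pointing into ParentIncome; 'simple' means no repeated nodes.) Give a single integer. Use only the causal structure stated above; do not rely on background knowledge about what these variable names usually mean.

0

A backdoor path from ParentIncome to Tenure is any simple undirected path whose first edge points into ParentIncome (i.e. leaves ParentIncome via a parent).
Parents of ParentIncome: {Education}.
No simple path from any parent of ParentIncome reaches Tenure without revisiting ParentIncome, so there are no backdoor paths.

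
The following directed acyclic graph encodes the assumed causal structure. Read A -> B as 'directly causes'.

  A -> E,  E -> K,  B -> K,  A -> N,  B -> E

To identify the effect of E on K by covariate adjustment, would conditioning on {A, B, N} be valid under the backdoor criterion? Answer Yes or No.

Yes

Backdoor paths from E to K (paths whose first edge points into E):
  P1: E <- B -> K
Condition 1 (no descendant of E in the set): holds — descendants of E are {K}; none are in {A, B, N}.
Condition 2 (every backdoor path blocked by {A, B, N}):
  P1: blocked at fork node B ∈ conditioning set.
{A, B, N} satisfies the backdoor criterion.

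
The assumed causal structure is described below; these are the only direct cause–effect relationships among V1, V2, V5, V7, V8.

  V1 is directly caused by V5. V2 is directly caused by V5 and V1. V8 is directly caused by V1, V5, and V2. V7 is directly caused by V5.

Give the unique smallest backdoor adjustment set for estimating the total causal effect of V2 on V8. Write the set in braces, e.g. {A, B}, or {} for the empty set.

{V1, V5}

Variables eligible for adjustment (non-descendants of V2, excluding V2 and V8): {V1, V5, V7}.
Backdoor paths from V2 to V8:
  P1: V2 <- V5 -> V1 -> V8
  P2: V2 <- V5 -> V8
  P3: V2 <- V1 <- V5 -> V8
  P4: V2 <- V1 -> V8
The empty set is not sufficient: P1 (V2 <- V5 -> V1 -> V8) has no collider blocking it and no conditioned non-collider, so it is open.
Try {V1, V5}:
  P1: blocked at fork node V5 ∈ conditioning set.
  P2: blocked at fork node V5 ∈ conditioning set.
  P3: blocked at chain node V1 ∈ conditioning set.
  P4: blocked at fork node V1 ∈ conditioning set.
{V1, V5} contains no descendant of V2 and blocks every backdoor path.
Every element of {V1, V5} is needed (dropping V1 leaves P4 open; dropping V5 leaves P2 open), so no proper subset is valid.
Among all size-2 subsets of the eligible variables, only {V1, V5} blocks every backdoor path, so it is the unique smallest valid adjustment set.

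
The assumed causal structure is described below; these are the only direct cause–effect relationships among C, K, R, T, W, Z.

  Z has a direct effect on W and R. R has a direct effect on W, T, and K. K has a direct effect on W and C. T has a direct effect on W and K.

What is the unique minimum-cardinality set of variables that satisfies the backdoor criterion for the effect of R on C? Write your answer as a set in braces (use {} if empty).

Variables eligible for adjustment (non-descendants of R, excluding R and C): {Z}.
Backdoor paths from R to C:
  P1: R <- Z -> W <- T -> K -> C
  P2: R <- Z -> W <- K -> C
Each backdoor path contains an unconditioned collider, so every path is already blocked with the empty conditioning set:
  P1: blocked at collider W (neither it nor any descendant is in the conditioning set).
  P2: blocked at collider W (neither it nor any descendant is in the conditioning set).
The empty set is therefore the unique smallest valid set.

{}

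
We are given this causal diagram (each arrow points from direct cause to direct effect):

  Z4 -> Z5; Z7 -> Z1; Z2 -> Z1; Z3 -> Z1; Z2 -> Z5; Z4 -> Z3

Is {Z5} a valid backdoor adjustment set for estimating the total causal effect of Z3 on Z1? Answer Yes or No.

Backdoor paths from Z3 to Z1 (paths whose first edge points into Z3):
  P1: Z3 <- Z4 -> Z5 <- Z2 -> Z1
Condition 1 (no descendant of Z3 in the set): holds — descendants of Z3 are {Z1}; none are in {Z5}.
Condition 2 (every backdoor path blocked by {Z5}):
  P1: open — collider(s) Z5 are conditioned on (or have a conditioned descendant) and no non-collider on the path is in the set.
{Z5} does not satisfy the backdoor criterion.

No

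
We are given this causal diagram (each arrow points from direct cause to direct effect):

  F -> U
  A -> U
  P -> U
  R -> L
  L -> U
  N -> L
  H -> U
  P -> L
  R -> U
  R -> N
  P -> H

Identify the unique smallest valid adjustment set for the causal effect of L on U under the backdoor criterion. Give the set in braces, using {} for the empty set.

{P, R}

Variables eligible for adjustment (non-descendants of L, excluding L and U): {A, F, H, N, P, R}.
Backdoor paths from L to U:
  P1: L <- P -> H -> U
  P2: L <- P -> U
  P3: L <- R -> U
  P4: L <- N <- R -> U
The empty set is not sufficient: P1 (L <- P -> H -> U) has no collider blocking it and no conditioned non-collider, so it is open.
Try {P, R}:
  P1: blocked at fork node P ∈ conditioning set.
  P2: blocked at fork node P ∈ conditioning set.
  P3: blocked at fork node R ∈ conditioning set.
  P4: blocked at fork node R ∈ conditioning set.
{P, R} contains no descendant of L and blocks every backdoor path.
Every element of {P, R} is needed (dropping P leaves P1 open; dropping R leaves P3 open), so no proper subset is valid.
Among all size-2 subsets of the eligible variables, only {P, R} blocks every backdoor path, so it is the unique smallest valid adjustment set.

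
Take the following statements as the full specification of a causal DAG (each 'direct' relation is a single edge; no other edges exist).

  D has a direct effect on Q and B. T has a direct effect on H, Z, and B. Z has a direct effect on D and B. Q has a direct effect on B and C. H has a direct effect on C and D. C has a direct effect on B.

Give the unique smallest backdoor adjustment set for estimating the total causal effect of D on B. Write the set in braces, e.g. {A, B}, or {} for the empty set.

Variables eligible for adjustment (non-descendants of D, excluding D and B): {H, T, Z}.
Backdoor paths from D to B:
  P1: D <- H <- T -> Z -> B
  P2: D <- H <- T -> B
  P3: D <- H -> C <- Q -> B
  P4: D <- H -> C -> B
  P5: D <- Z <- T -> H -> C <- Q -> B
  P6: D <- Z <- T -> H -> C -> B
  P7: D <- Z <- T -> B
  P8: D <- Z -> B
The empty set is not sufficient: P1 (D <- H <- T -> Z -> B) has no collider blocking it and no conditioned non-collider, so it is open.
Try {H, Z}:
  P1: blocked at chain node H ∈ conditioning set.
  P2: blocked at chain node H ∈ conditioning set.
  P3: blocked at fork node H ∈ conditioning set.
  P4: blocked at fork node H ∈ conditioning set.
  P5: blocked at chain node Z ∈ conditioning set.
  P6: blocked at chain node Z ∈ conditioning set.
  P7: blocked at chain node Z ∈ conditioning set.
  P8: blocked at fork node Z ∈ conditioning set.
{H, Z} contains no descendant of D and blocks every backdoor path.
Every element of {H, Z} is needed (dropping H leaves P2 open; dropping Z leaves P7 open), so no proper subset is valid.
Among all size-2 subsets of the eligible variables, only {H, Z} blocks every backdoor path, so it is the unique smallest valid adjustment set.

{H, Z}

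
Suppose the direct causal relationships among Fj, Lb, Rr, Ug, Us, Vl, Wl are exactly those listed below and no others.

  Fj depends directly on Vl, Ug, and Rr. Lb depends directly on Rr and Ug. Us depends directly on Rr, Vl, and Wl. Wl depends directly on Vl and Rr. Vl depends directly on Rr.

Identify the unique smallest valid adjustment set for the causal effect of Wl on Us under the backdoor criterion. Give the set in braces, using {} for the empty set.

{Rr, Vl}

Variables eligible for adjustment (non-descendants of Wl, excluding Wl and Us): {Fj, Lb, Rr, Ug, Vl}.
Backdoor paths from Wl to Us:
  P1: Wl <- Rr -> Vl -> Us
  P2: Wl <- Rr -> Fj <- Vl -> Us
  P3: Wl <- Rr -> Us
  P4: Wl <- Rr -> Lb <- Ug -> Fj <- Vl -> Us
  P5: Wl <- Vl <- Rr -> Us
  P6: Wl <- Vl -> Fj <- Rr -> Us
  P7: Wl <- Vl -> Fj <- Ug -> Lb <- Rr -> Us
  P8: Wl <- Vl -> Us
The empty set is not sufficient: P1 (Wl <- Rr -> Vl -> Us) has no collider blocking it and no conditioned non-collider, so it is open.
Try {Rr, Vl}:
  P1: blocked at fork node Rr ∈ conditioning set.
  P2: blocked at fork node Rr ∈ conditioning set.
  P3: blocked at fork node Rr ∈ conditioning set.
  P4: blocked at fork node Rr ∈ conditioning set.
  P5: blocked at chain node Vl ∈ conditioning set.
  P6: blocked at fork node Vl ∈ conditioning set.
  P7: blocked at fork node Vl ∈ conditioning set.
  P8: blocked at fork node Vl ∈ conditioning set.
{Rr, Vl} contains no descendant of Wl and blocks every backdoor path.
Every element of {Rr, Vl} is needed (dropping Rr leaves P3 open; dropping Vl leaves P8 open), so no proper subset is valid.
Among all size-2 subsets of the eligible variables, only {Rr, Vl} blocks every backdoor path, so it is the unique smallest valid adjustment set.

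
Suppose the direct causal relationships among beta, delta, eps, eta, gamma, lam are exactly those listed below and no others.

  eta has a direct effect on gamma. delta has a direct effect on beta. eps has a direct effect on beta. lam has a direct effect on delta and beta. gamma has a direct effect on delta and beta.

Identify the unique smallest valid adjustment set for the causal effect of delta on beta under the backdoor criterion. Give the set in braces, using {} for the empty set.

{gamma, lam}

Variables eligible for adjustment (non-descendants of delta, excluding delta and beta): {eps, eta, gamma, lam}.
Backdoor paths from delta to beta:
  P1: delta <- gamma -> beta
  P2: delta <- lam -> beta
The empty set is not sufficient: P1 (delta <- gamma -> beta) has no collider blocking it and no conditioned non-collider, so it is open.
Try {gamma, lam}:
  P1: blocked at fork node gamma ∈ conditioning set.
  P2: blocked at fork node lam ∈ conditioning set.
{gamma, lam} contains no descendant of delta and blocks every backdoor path.
Every element of {gamma, lam} is needed (dropping gamma leaves P1 open; dropping lam leaves P2 open), so no proper subset is valid.
Among all size-2 subsets of the eligible variables, only {gamma, lam} blocks every backdoor path, so it is the unique smallest valid adjustment set.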